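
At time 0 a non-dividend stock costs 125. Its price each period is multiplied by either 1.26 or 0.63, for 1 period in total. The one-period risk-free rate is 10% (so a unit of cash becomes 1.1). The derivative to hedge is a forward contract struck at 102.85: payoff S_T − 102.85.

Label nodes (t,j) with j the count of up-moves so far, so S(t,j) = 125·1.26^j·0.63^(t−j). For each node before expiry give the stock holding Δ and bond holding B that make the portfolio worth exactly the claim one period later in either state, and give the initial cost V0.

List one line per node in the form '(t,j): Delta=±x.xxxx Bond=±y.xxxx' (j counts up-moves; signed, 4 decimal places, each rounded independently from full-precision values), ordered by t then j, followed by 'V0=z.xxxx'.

(0,0): Delta=1.0000 Bond=-93.5000
V0=31.5000

Under the risk-neutral measure, an up-move has probability p* = (R−d)/(u−d) = 0.7460 and values discount at R = 1.1.
Terminal payoffs: V(1,0)=-24.1000, V(1,1)=54.6500
  t=0,j=0: stock 125.0000 → up 157.5000 (V=54.6500), down 78.7500 (V=-24.1000). Price 31.5000; hedge Δ=1.0000, bond B=-93.5000.
Root portfolio cost Δ·125+B reproduces V0=31.5000.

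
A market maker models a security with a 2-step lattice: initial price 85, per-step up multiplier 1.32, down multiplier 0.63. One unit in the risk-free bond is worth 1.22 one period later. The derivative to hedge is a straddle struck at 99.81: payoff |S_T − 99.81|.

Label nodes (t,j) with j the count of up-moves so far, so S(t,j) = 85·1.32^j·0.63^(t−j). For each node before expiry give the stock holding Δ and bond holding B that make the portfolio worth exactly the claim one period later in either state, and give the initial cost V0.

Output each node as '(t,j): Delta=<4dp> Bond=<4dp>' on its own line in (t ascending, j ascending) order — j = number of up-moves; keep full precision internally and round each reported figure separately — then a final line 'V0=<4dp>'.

(0,0): Delta=0.1542 Bond=16.3948
(1,0): Delta=-1.0000 Bond=81.8115
(1,1): Delta=0.2476 Bond=9.5254
V0=29.5057

Since d<R<u, set p* = (R−d)/(u−d) = 0.8551; price each node as the discounted p*-expectation of its children.
Terminal values V(2,·): V(2,0)=66.0735, V(2,1)=29.1240, V(2,2)=48.2940
(1,0): S=53.5500. Δ = (V_up−V_dn)/(S_up−S_dn) = (29.1240−66.0735)/(70.6860−33.7365) = -1.0000. V = [p*·29.1240 + (1−p*)·66.0735]/1.22 = 28.2615. B = V − Δ·S = 81.8115.
(1,1): S=112.2000. Δ = (V_up−V_dn)/(S_up−S_dn) = (48.2940−29.1240)/(148.1040−70.6860) = 0.2476. V = [p*·48.2940 + (1−p*)·29.1240]/1.22 = 37.3080. B = V − Δ·S = 9.5254.
(0,0): S=85.0000. Δ = (V_up−V_dn)/(S_up−S_dn) = (37.3080−28.2615)/(112.2000−53.5500) = 0.1542. V = [p*·37.3080 + (1−p*)·28.2615]/1.22 = 29.5057. B = V − Δ·S = 16.3948.
The time-0 hedge costs 29.5057, which is the no-arbitrage price.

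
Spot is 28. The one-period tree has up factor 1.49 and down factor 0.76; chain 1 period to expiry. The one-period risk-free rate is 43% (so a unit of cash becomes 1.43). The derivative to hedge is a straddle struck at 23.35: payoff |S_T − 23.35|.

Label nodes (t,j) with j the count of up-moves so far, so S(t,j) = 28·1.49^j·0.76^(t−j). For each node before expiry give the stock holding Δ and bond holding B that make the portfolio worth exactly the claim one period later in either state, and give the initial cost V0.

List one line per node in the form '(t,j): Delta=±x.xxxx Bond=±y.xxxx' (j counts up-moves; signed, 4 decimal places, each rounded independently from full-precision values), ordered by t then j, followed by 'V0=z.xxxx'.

(0,0): Delta=0.7975 Bond=-10.4195
V0=11.9093

Since d<R<u, set p* = (R−d)/(u−d) = 0.9178; price each node as the discounted p*-expectation of its children.
At expiry t=1: V(1,0)=2.0700, V(1,1)=18.3700
Node (0,0) S=28.0000: V=(p*·18.3700+(1−p*)·2.0700)/1.43=11.9093; Δ=(18.3700−2.0700)/(41.7200−21.2800)=0.7975; B=V−Δ·S=-10.4195
Each (Δ,B) replicates both successor values, so the strategy is self-financing and V0 is arbitrage-free.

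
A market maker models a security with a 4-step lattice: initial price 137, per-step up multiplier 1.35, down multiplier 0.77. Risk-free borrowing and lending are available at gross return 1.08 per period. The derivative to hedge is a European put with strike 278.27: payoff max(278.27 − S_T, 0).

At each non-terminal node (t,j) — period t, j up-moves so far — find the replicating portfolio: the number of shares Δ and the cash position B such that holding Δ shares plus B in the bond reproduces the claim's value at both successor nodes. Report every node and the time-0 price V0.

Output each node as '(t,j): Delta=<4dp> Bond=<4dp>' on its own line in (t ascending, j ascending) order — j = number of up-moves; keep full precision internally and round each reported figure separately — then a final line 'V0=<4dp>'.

(0,0): Delta=-0.7303 Bond=178.1981
(1,0): Delta=-1.0000 Bond=220.8997
(1,1): Delta=-0.5964 Bond=167.6787
(2,0): Delta=-1.0000 Bond=238.5717
(2,1): Delta=-1.0000 Bond=238.5717
(2,2): Delta=-0.3959 Bond=131.0309
(3,0): Delta=-1.0000 Bond=257.6574
(3,1): Delta=-1.0000 Bond=257.6574
(3,2): Delta=-1.0000 Bond=257.6574
(3,3): Delta=-0.0958 Bond=40.3557
V0=78.1406

Risk-neutral probability p* = (R−d)/(u−d) = (1.08−0.77)/(1.35−0.77) = 0.5345.
Terminal values V(4,·): V(4,0)=230.1103, V(4,1)=193.8342, V(4,2)=130.2332, V(4,3)=18.7250, V(4,4)=0.0000
Node (3,0) S=62.5450: V=(p*·193.8342+(1−p*)·230.1103)/1.08=195.1124; Δ=(193.8342−230.1103)/(84.4358−48.1597)=-1.0000; B=V−Δ·S=257.6574
Node (3,1) S=109.6569: V=(p*·130.2332+(1−p*)·193.8342)/1.08=148.0006; Δ=(130.2332−193.8342)/(148.0368−84.4358)=-1.0000; B=V−Δ·S=257.6574
Node (3,2) S=192.2555: V=(p*·18.7250+(1−p*)·130.2332)/1.08=65.4019; Δ=(18.7250−130.2332)/(259.5450−148.0368)=-1.0000; B=V−Δ·S=257.6574
Node (3,3) S=337.0714: V=(p*·0.0000+(1−p*)·18.7250)/1.08=8.0711; Δ=(0.0000−18.7250)/(455.0464−259.5450)=-0.0958; B=V−Δ·S=40.3557
Node (2,0) S=81.2273: V=(p*·148.0006+(1−p*)·195.1124)/1.08=157.3444; Δ=(148.0006−195.1124)/(109.6569−62.5450)=-1.0000; B=V−Δ·S=238.5717
Node (2,1) S=142.4115: V=(p*·65.4019+(1−p*)·148.0006)/1.08=96.1602; Δ=(65.4019−148.0006)/(192.2555−109.6569)=-1.0000; B=V−Δ·S=238.5717
Node (2,2) S=249.6825: V=(p*·8.0711+(1−p*)·65.4019)/1.08=32.1848; Δ=(8.0711−65.4019)/(337.0714−192.2555)=-0.3959; B=V−Δ·S=131.0309
Node (1,0) S=105.4900: V=(p*·96.1602+(1−p*)·157.3444)/1.08=115.4097; Δ=(96.1602−157.3444)/(142.4115−81.2273)=-1.0000; B=V−Δ·S=220.8997
Node (1,1) S=184.9500: V=(p*·32.1848+(1−p*)·96.1602)/1.08=57.3763; Δ=(32.1848−96.1602)/(249.6825−142.4115)=-0.5964; B=V−Δ·S=167.6787
Node (0,0) S=137.0000: V=(p*·57.3763+(1−p*)·115.4097)/1.08=78.1406; Δ=(57.3763−115.4097)/(184.9500−105.4900)=-0.7303; B=V−Δ·S=178.1981
Root portfolio cost Δ·137+B reproduces V0=78.1406.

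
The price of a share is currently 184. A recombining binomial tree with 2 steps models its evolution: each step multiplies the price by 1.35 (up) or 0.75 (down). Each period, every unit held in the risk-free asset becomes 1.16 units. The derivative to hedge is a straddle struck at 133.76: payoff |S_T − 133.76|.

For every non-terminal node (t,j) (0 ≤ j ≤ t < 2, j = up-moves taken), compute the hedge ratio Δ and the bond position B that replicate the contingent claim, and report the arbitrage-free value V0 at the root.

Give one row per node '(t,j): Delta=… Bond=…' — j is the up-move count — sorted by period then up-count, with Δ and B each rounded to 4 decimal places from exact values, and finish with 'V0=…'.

(0,0): Delta=0.8504 Bond=-67.3599
(1,0): Delta=0.2691 Bond=2.0776
(1,1): Delta=1.0000 Bond=-115.3103
V0=89.1046

Under the risk-neutral measure, an up-move has probability p* = (R−d)/(u−d) = 0.6833 and values discount at R = 1.16.
Terminal values V(2,·): V(2,0)=30.2600, V(2,1)=52.5400, V(2,2)=201.5800
(1,0): S=138.0000. Δ = (V_up−V_dn)/(S_up−S_dn) = (52.5400−30.2600)/(186.3000−103.5000) = 0.2691. V = [p*·52.5400 + (1−p*)·30.2600]/1.16 = 39.2109. B = V − Δ·S = 2.0776.
(1,1): S=248.4000. Δ = (V_up−V_dn)/(S_up−S_dn) = (201.5800−52.5400)/(335.3400−186.3000) = 1.0000. V = [p*·201.5800 + (1−p*)·52.5400]/1.16 = 133.0897. B = V − Δ·S = -115.3103.
(0,0): S=184.0000. Δ = (V_up−V_dn)/(S_up−S_dn) = (133.0897−39.2109)/(248.4000−138.0000) = 0.8504. V = [p*·133.0897 + (1−p*)·39.2109]/1.16 = 89.1046. B = V − Δ·S = -67.3599.
Self-financing check: at every node Δ·S+B equals the discounted successor values.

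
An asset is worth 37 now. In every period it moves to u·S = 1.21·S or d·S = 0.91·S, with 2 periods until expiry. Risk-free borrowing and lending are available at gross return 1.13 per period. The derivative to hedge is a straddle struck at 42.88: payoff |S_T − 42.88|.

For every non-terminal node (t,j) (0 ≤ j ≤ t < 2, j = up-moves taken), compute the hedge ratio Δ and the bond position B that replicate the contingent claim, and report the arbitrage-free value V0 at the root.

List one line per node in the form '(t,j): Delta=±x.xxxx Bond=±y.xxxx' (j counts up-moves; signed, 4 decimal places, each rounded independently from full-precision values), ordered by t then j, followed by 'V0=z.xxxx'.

(0,0): Delta=0.3204 Bond=-5.7605
(1,0): Delta=-1.0000 Bond=37.9469
(1,1): Delta=0.6814 Bond=-22.6752
V0=6.0925

Since d<R<u, set p* = (R−d)/(u−d) = 0.7333; price each node as the discounted p*-expectation of its children.
Terminal values V(2,·): V(2,0)=12.2403, V(2,1)=2.1393, V(2,2)=11.2917
Node (1,0) S=33.6700: V=(p*·2.1393+(1−p*)·12.2403)/1.13=4.2769; Δ=(2.1393−12.2403)/(40.7407−30.6397)=-1.0000; B=V−Δ·S=37.9469
Node (1,1) S=44.7700: V=(p*·11.2917+(1−p*)·2.1393)/1.13=7.8328; Δ=(11.2917−2.1393)/(54.1717−40.7407)=0.6814; B=V−Δ·S=-22.6752
Node (0,0) S=37.0000: V=(p*·7.8328+(1−p*)·4.2769)/1.13=6.0925; Δ=(7.8328−4.2769)/(44.7700−33.6700)=0.3204; B=V−Δ·S=-5.7605
The time-0 hedge costs 6.0925, which is the no-arbitrage price.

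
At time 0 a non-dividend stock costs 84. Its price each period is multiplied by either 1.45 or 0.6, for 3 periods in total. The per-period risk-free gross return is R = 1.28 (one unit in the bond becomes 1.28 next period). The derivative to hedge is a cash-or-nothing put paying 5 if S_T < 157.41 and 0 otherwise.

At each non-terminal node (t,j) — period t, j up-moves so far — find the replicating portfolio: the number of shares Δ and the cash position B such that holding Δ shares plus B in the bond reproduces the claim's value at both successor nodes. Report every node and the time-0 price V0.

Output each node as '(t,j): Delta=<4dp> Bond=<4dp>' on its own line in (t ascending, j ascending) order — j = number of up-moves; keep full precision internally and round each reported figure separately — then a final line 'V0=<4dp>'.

Under the risk-neutral measure, an up-move has probability p* = (R−d)/(u−d) = 0.8000 and values discount at R = 1.28.
Terminal payoffs: V(3,0)=5.0000, V(3,1)=5.0000, V(3,2)=5.0000, V(3,3)=0.0000
(2,0): S=30.2400. Δ = (V_up−V_dn)/(S_up−S_dn) = (5.0000−5.0000)/(43.8480−18.1440) = 0.0000. V = [p*·5.0000 + (1−p*)·5.0000]/1.28 = 3.9062. B = V − Δ·S = 3.9062.
(2,1): S=73.0800. Δ = (V_up−V_dn)/(S_up−S_dn) = (5.0000−5.0000)/(105.9660−43.8480) = 0.0000. V = [p*·5.0000 + (1−p*)·5.0000]/1.28 = 3.9062. B = V − Δ·S = 3.9062.
(2,2): S=176.6100. Δ = (V_up−V_dn)/(S_up−S_dn) = (0.0000−5.0000)/(256.0845−105.9660) = -0.0333. V = [p*·0.0000 + (1−p*)·5.0000]/1.28 = 0.7812. B = V − Δ·S = 6.6636.
(1,0): S=50.4000. Δ = (V_up−V_dn)/(S_up−S_dn) = (3.9062−3.9062)/(73.0800−30.2400) = 0.0000. V = [p*·3.9062 + (1−p*)·3.9062]/1.28 = 3.0518. B = V − Δ·S = 3.0518.
(1,1): S=121.8000. Δ = (V_up−V_dn)/(S_up−S_dn) = (0.7812−3.9062)/(176.6100−73.0800) = -0.0302. V = [p*·0.7812 + (1−p*)·3.9062]/1.28 = 1.0986. B = V − Δ·S = 4.7751.
(0,0): S=84.0000. Δ = (V_up−V_dn)/(S_up−S_dn) = (1.0986−3.0518)/(121.8000−50.4000) = -0.0274. V = [p*·1.0986 + (1−p*)·3.0518]/1.28 = 1.1635. B = V − Δ·S = 3.4613.
Check: Δ(0,0)·S0 + B(0,0) = 1.1635 = V0.

(0,0): Delta=-0.0274 Bond=3.4613
(1,0): Delta=0.0000 Bond=3.0518
(1,1): Delta=-0.0302 Bond=4.7751
(2,0): Delta=0.0000 Bond=3.9062
(2,1): Delta=0.0000 Bond=3.9062
(2,2): Delta=-0.0333 Bond=6.6636
V0=1.1635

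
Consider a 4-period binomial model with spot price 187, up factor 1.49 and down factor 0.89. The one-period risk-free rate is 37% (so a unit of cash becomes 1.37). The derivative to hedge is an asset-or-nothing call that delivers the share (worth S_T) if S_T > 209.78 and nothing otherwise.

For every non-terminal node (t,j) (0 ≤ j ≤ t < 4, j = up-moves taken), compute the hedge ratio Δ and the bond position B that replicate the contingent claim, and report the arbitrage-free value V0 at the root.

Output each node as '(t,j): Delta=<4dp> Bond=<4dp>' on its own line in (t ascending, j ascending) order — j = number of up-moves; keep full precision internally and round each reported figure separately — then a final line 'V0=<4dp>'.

Since d<R<u, set p* = (R−d)/(u−d) = 0.8000; price each node as the discounted p*-expectation of its children.
Terminal values V(4,·): V(4,0)=0.0000, V(4,1)=0.0000, V(4,2)=328.8472, V(4,3)=550.5420, V(4,4)=921.6938
(3,0): S=131.8292. Δ = (V_up−V_dn)/(S_up−S_dn) = (0.0000−0.0000)/(196.4255−117.3280) = 0.0000. V = [p*·0.0000 + (1−p*)·0.0000]/1.37 = 0.0000. B = V − Δ·S = 0.0000.
(3,1): S=220.7028. Δ = (V_up−V_dn)/(S_up−S_dn) = (328.8472−0.0000)/(328.8472−196.4255) = 2.4833. V = [p*·328.8472 + (1−p*)·0.0000]/1.37 = 192.0276. B = V − Δ·S = -356.0511.
(3,2): S=369.4912. Δ = (V_up−V_dn)/(S_up−S_dn) = (550.5420−328.8472)/(550.5420−328.8472) = 1.0000. V = [p*·550.5420 + (1−p*)·328.8472]/1.37 = 369.4912. B = V − Δ·S = 0.0000.
(3,3): S=618.5865. Δ = (V_up−V_dn)/(S_up−S_dn) = (921.6938−550.5420)/(921.6938−550.5420) = 1.0000. V = [p*·921.6938 + (1−p*)·550.5420]/1.37 = 618.5865. B = V − Δ·S = 0.0000.
(2,0): S=148.1227. Δ = (V_up−V_dn)/(S_up−S_dn) = (192.0276−0.0000)/(220.7028−131.8292) = 2.1607. V = [p*·192.0276 + (1−p*)·0.0000]/1.37 = 112.1329. B = V − Δ·S = -207.9131.
(2,1): S=247.9807. Δ = (V_up−V_dn)/(S_up−S_dn) = (369.4912−192.0276)/(369.4912−220.7028) = 1.1927. V = [p*·369.4912 + (1−p*)·192.0276]/1.37 = 243.7945. B = V − Δ·S = -51.9783.
(2,2): S=415.1587. Δ = (V_up−V_dn)/(S_up−S_dn) = (618.5865−369.4912)/(618.5865−369.4912) = 1.0000. V = [p*·618.5865 + (1−p*)·369.4912]/1.37 = 415.1587. B = V − Δ·S = 0.0000.
(1,0): S=166.4300. Δ = (V_up−V_dn)/(S_up−S_dn) = (243.7945−112.1329)/(247.9807−148.1227) = 1.3185. V = [p*·243.7945 + (1−p*)·112.1329]/1.37 = 158.7315. B = V − Δ·S = -60.7045.
(1,1): S=278.6300. Δ = (V_up−V_dn)/(S_up−S_dn) = (415.1587−243.7945)/(415.1587−247.9807) = 1.0250. V = [p*·415.1587 + (1−p*)·243.7945]/1.37 = 278.0189. B = V − Δ·S = -7.5881.
(0,0): S=187.0000. Δ = (V_up−V_dn)/(S_up−S_dn) = (278.0189−158.7315)/(278.6300−166.4300) = 1.0632. V = [p*·278.0189 + (1−p*)·158.7315]/1.37 = 185.5193. B = V − Δ·S = -13.2930.
Check: Δ(0,0)·S0 + B(0,0) = 185.5193 = V0.

(0,0): Delta=1.0632 Bond=-13.2930
(1,0): Delta=1.3185 Bond=-60.7045
(1,1): Delta=1.0250 Bond=-7.5881
(2,0): Delta=2.1607 Bond=-207.9131
(2,1): Delta=1.1927 Bond=-51.9783
(2,2): Delta=1.0000 Bond=0.0000
(3,0): Delta=0.0000 Bond=0.0000
(3,1): Delta=2.4833 Bond=-356.0511
(3,2): Delta=1.0000 Bond=0.0000
(3,3): Delta=1.0000 Bond=0.0000
V0=185.5193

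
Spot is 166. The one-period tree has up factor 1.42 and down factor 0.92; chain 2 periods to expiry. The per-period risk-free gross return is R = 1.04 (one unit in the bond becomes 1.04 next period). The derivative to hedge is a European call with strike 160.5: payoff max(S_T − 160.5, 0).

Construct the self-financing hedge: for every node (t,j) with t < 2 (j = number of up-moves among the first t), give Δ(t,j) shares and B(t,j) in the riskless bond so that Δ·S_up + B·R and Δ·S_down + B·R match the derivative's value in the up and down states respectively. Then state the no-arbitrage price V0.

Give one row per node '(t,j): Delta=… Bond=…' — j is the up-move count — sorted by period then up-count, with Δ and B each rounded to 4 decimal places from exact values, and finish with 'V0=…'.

(0,0): Delta=0.8239 Bond=-108.4848
(1,0): Delta=0.7381 Bond=-99.7181
(1,1): Delta=1.0000 Bond=-154.3269
V0=28.2879

Since d<R<u, set p* = (R−d)/(u−d) = 0.2400; price each node as the discounted p*-expectation of its children.
At expiry t=2: V(2,0)=0.0000, V(2,1)=56.3624, V(2,2)=174.2224
Node (1,0) S=152.7200: V=(p*·56.3624+(1−p*)·0.0000)/1.04=13.0067; Δ=(56.3624−0.0000)/(216.8624−140.5024)=0.7381; B=V−Δ·S=-99.7181
Node (1,1) S=235.7200: V=(p*·174.2224+(1−p*)·56.3624)/1.04=81.3931; Δ=(174.2224−56.3624)/(334.7224−216.8624)=1.0000; B=V−Δ·S=-154.3269
Node (0,0) S=166.0000: V=(p*·81.3931+(1−p*)·13.0067)/1.04=28.2879; Δ=(81.3931−13.0067)/(235.7200−152.7200)=0.8239; B=V−Δ·S=-108.4848
Root portfolio cost Δ·166+B reproduces V0=28.2879.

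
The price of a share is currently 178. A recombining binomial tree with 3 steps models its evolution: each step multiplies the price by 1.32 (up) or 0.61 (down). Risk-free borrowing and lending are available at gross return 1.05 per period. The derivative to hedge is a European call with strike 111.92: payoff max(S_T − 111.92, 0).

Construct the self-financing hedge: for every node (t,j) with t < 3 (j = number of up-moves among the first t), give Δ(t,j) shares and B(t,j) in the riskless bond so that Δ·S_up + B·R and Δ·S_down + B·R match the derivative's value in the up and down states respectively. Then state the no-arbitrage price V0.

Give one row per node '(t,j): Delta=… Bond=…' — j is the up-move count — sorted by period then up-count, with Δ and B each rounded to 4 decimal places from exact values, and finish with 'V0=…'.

Risk-neutral probability p* = (R−d)/(u−d) = (1.05−0.61)/(1.32−0.61) = 0.6197.
Terminal values V(3,·): V(3,0)=0.0000, V(3,1)=0.0000, V(3,2)=77.2698, V(3,3)=297.4743
Node (2,0) S=66.2338: V=(p*·0.0000+(1−p*)·0.0000)/1.05=0.0000; Δ=(0.0000−0.0000)/(87.4286−40.4026)=0.0000; B=V−Δ·S=0.0000
Node (2,1) S=143.3256: V=(p*·77.2698+(1−p*)·0.0000)/1.05=45.6052; Δ=(77.2698−0.0000)/(189.1898−87.4286)=0.7593; B=V−Δ·S=-63.2255
Node (2,2) S=310.1472: V=(p*·297.4743+(1−p*)·77.2698)/1.05=203.5567; Δ=(297.4743−77.2698)/(409.3943−189.1898)=1.0000; B=V−Δ·S=-106.5905
Node (1,0) S=108.5800: V=(p*·45.6052+(1−p*)·0.0000)/1.05=26.9166; Δ=(45.6052−0.0000)/(143.3256−66.2338)=0.5916; B=V−Δ·S=-37.3162
Node (1,1) S=234.9600: V=(p*·203.5567+(1−p*)·45.6052)/1.05=136.6578; Δ=(203.5567−45.6052)/(310.1472−143.3256)=0.9468; B=V−Δ·S=-85.8091
Node (0,0) S=178.0000: V=(p*·136.6578+(1−p*)·26.9166)/1.05=90.4050; Δ=(136.6578−26.9166)/(234.9600−108.5800)=0.8683; B=V−Δ·S=-64.1601
Root portfolio cost Δ·178+B reproduces V0=90.4050.

(0,0): Delta=0.8683 Bond=-64.1601
(1,0): Delta=0.5916 Bond=-37.3162
(1,1): Delta=0.9468 Bond=-85.8091
(2,0): Delta=0.0000 Bond=0.0000
(2,1): Delta=0.7593 Bond=-63.2255
(2,2): Delta=1.0000 Bond=-106.5905
V0=90.4050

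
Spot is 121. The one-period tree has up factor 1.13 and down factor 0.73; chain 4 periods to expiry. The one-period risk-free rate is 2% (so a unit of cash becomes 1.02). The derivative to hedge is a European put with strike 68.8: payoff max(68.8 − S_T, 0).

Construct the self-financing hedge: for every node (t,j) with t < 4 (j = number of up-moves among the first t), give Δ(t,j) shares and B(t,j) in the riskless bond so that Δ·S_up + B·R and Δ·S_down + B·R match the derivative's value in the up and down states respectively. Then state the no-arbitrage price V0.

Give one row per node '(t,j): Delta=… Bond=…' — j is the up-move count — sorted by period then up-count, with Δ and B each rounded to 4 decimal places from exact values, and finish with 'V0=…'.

Under the risk-neutral measure, an up-move has probability p* = (R−d)/(u−d) = 0.7250 and values discount at R = 1.02.
Terminal values V(4,·): V(4,0)=34.4381, V(4,1)=15.6097, V(4,2)=0.0000, V(4,3)=0.0000, V(4,4)=0.0000
(3,0): S=47.0711. Δ = (V_up−V_dn)/(S_up−S_dn) = (15.6097−34.4381)/(53.1903−34.3619) = -1.0000. V = [p*·15.6097 + (1−p*)·34.4381]/1.02 = 20.3799. B = V − Δ·S = 67.4510.
(3,1): S=72.8634. Δ = (V_up−V_dn)/(S_up−S_dn) = (0.0000−15.6097)/(82.3357−53.1903) = -0.5356. V = [p*·0.0000 + (1−p*)·15.6097]/1.02 = 4.2085. B = V − Δ·S = 43.2328.
(3,2): S=112.7886. Δ = (V_up−V_dn)/(S_up−S_dn) = (0.0000−0.0000)/(127.4511−82.3357) = 0.0000. V = [p*·0.0000 + (1−p*)·0.0000]/1.02 = 0.0000. B = V − Δ·S = 0.0000.
(3,3): S=174.5905. Δ = (V_up−V_dn)/(S_up−S_dn) = (0.0000−0.0000)/(197.2873−127.4511) = 0.0000. V = [p*·0.0000 + (1−p*)·0.0000]/1.02 = 0.0000. B = V − Δ·S = 0.0000.
(2,0): S=64.4809. Δ = (V_up−V_dn)/(S_up−S_dn) = (4.2085−20.3799)/(72.8634−47.0711) = -0.6270. V = [p*·4.2085 + (1−p*)·20.3799]/1.02 = 8.4859. B = V − Δ·S = 48.9145.
(2,1): S=99.8129. Δ = (V_up−V_dn)/(S_up−S_dn) = (0.0000−4.2085)/(112.7886−72.8634) = -0.1054. V = [p*·0.0000 + (1−p*)·4.2085]/1.02 = 1.1346. B = V − Δ·S = 11.6559.
(2,2): S=154.5049. Δ = (V_up−V_dn)/(S_up−S_dn) = (0.0000−0.0000)/(174.5905−112.7886) = 0.0000. V = [p*·0.0000 + (1−p*)·0.0000]/1.02 = 0.0000. B = V − Δ·S = 0.0000.
(1,0): S=88.3300. Δ = (V_up−V_dn)/(S_up−S_dn) = (1.1346−8.4859)/(99.8129−64.4809) = -0.2081. V = [p*·1.1346 + (1−p*)·8.4859]/1.02 = 3.0944. B = V − Δ·S = 21.4726.
(1,1): S=136.7300. Δ = (V_up−V_dn)/(S_up−S_dn) = (0.0000−1.1346)/(154.5049−99.8129) = -0.0207. V = [p*·0.0000 + (1−p*)·1.1346]/1.02 = 0.3059. B = V − Δ·S = 3.1425.
(0,0): S=121.0000. Δ = (V_up−V_dn)/(S_up−S_dn) = (0.3059−3.0944)/(136.7300−88.3300) = -0.0576. V = [p*·0.3059 + (1−p*)·3.0944]/1.02 = 1.0517. B = V − Δ·S = 8.0228.
Root portfolio cost Δ·121+B reproduces V0=1.0517.

(0,0): Delta=-0.0576 Bond=8.0228
(1,0): Delta=-0.2081 Bond=21.4726
(1,1): Delta=-0.0207 Bond=3.1425
(2,0): Delta=-0.6270 Bond=48.9145
(2,1): Delta=-0.1054 Bond=11.6559
(2,2): Delta=0.0000 Bond=0.0000
(3,0): Delta=-1.0000 Bond=67.4510
(3,1): Delta=-0.5356 Bond=43.2328
(3,2): Delta=0.0000 Bond=0.0000
(3,3): Delta=0.0000 Bond=0.0000
V0=1.0517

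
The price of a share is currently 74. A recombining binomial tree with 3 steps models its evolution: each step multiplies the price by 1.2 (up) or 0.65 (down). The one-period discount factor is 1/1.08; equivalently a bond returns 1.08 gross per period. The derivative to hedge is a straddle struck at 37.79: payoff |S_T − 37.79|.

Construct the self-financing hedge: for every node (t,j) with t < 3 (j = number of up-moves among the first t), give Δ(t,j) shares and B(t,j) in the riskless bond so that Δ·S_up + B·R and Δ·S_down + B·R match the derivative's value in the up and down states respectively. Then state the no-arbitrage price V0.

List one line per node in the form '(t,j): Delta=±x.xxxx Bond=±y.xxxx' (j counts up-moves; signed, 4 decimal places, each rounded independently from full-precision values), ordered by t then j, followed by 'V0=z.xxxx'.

Risk-neutral probability p* = (R−d)/(u−d) = (1.08−0.65)/(1.2−0.65) = 0.7818.
Terminal payoffs: V(3,0)=17.4677, V(3,1)=0.2720, V(3,2)=31.4740, V(3,3)=90.0820
(2,0): S=31.2650. Δ = (V_up−V_dn)/(S_up−S_dn) = (0.2720−17.4677)/(37.5180−20.3223) = -1.0000. V = [p*·0.2720 + (1−p*)·17.4677]/1.08 = 3.7257. B = V − Δ·S = 34.9907.
(2,1): S=57.7200. Δ = (V_up−V_dn)/(S_up−S_dn) = (31.4740−0.2720)/(69.2640−37.5180) = 0.9829. V = [p*·31.4740 + (1−p*)·0.2720]/1.08 = 22.8392. B = V − Δ·S = -33.8918.
(2,2): S=106.5600. Δ = (V_up−V_dn)/(S_up−S_dn) = (90.0820−31.4740)/(127.8720−69.2640) = 1.0000. V = [p*·90.0820 + (1−p*)·31.4740]/1.08 = 71.5693. B = V − Δ·S = -34.9907.
(1,0): S=48.1000. Δ = (V_up−V_dn)/(S_up−S_dn) = (22.8392−3.7257)/(57.7200−31.2650) = 0.7225. V = [p*·22.8392 + (1−p*)·3.7257]/1.08 = 17.2861. B = V − Δ·S = -17.4656.
(1,1): S=88.8000. Δ = (V_up−V_dn)/(S_up−S_dn) = (71.5693−22.8392)/(106.5600−57.7200) = 0.9977. V = [p*·71.5693 + (1−p*)·22.8392]/1.08 = 56.4234. B = V − Δ·S = -32.1768.
(0,0): S=74.0000. Δ = (V_up−V_dn)/(S_up−S_dn) = (56.4234−17.2861)/(88.8000−48.1000) = 0.9616. V = [p*·56.4234 + (1−p*)·17.2861]/1.08 = 44.3373. B = V − Δ·S = -26.8214.
The time-0 hedge costs 44.3373, which is the no-arbitrage price.

(0,0): Delta=0.9616 Bond=-26.8214
(1,0): Delta=0.7225 Bond=-17.4656
(1,1): Delta=0.9977 Bond=-32.1768
(2,0): Delta=-1.0000 Bond=34.9907
(2,1): Delta=0.9829 Bond=-33.8918
(2,2): Delta=1.0000 Bond=-34.9907
V0=44.3373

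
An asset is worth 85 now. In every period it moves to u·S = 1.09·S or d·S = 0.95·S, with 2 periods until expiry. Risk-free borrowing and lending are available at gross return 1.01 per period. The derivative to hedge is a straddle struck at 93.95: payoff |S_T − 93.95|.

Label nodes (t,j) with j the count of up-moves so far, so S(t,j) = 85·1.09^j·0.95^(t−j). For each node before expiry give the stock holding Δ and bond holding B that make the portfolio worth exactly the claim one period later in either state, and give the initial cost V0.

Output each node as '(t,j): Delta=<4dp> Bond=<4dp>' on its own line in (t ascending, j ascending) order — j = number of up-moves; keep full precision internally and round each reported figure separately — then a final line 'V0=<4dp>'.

(0,0): Delta=-0.4980 Bond=51.9672
(1,0): Delta=-1.0000 Bond=93.0198
(1,1): Delta=0.0853 Bond=-1.5569
V0=9.6334

Risk-neutral probability p* = (R−d)/(u−d) = (1.01−0.95)/(1.09−0.95) = 0.4286.
Terminal payoffs: V(2,0)=17.2375, V(2,1)=5.9325, V(2,2)=7.0385
(1,0): S=80.7500. Δ = (V_up−V_dn)/(S_up−S_dn) = (5.9325−17.2375)/(88.0175−76.7125) = -1.0000. V = [p*·5.9325 + (1−p*)·17.2375]/1.01 = 12.2698. B = V − Δ·S = 93.0198.
(1,1): S=92.6500. Δ = (V_up−V_dn)/(S_up−S_dn) = (7.0385−5.9325)/(100.9885−88.0175) = 0.0853. V = [p*·7.0385 + (1−p*)·5.9325]/1.01 = 6.3431. B = V − Δ·S = -1.5569.
(0,0): S=85.0000. Δ = (V_up−V_dn)/(S_up−S_dn) = (6.3431−12.2698)/(92.6500−80.7500) = -0.4980. V = [p*·6.3431 + (1−p*)·12.2698]/1.01 = 9.6334. B = V − Δ·S = 51.9672.
Each (Δ,B) replicates both successor values, so the strategy is self-financing and V0 is arbitrage-free.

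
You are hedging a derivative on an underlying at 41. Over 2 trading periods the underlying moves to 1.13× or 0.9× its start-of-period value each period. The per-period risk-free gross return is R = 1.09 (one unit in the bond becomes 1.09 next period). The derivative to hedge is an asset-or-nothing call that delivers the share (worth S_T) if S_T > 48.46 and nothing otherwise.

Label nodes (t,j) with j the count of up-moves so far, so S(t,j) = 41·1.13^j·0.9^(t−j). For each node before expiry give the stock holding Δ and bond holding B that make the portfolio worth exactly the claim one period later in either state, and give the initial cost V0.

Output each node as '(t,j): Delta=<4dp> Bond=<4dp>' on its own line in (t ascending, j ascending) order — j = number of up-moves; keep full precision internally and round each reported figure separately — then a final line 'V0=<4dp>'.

Since d<R<u, set p* = (R−d)/(u−d) = 0.8261; price each node as the discounted p*-expectation of its children.
Terminal payoffs: V(2,0)=0.0000, V(2,1)=0.0000, V(2,2)=52.3529
Node (1,0) S=36.9000: V=(p*·0.0000+(1−p*)·0.0000)/1.09=0.0000; Δ=(0.0000−0.0000)/(41.6970−33.2100)=0.0000; B=V−Δ·S=0.0000
Node (1,1) S=46.3300: V=(p*·52.3529+(1−p*)·0.0000)/1.09=39.6771; Δ=(52.3529−0.0000)/(52.3529−41.6970)=4.9130; B=V−Δ·S=-187.9442
Node (0,0) S=41.0000: V=(p*·39.6771+(1−p*)·0.0000)/1.09=30.0704; Δ=(39.6771−0.0000)/(46.3300−36.9000)=4.2075; B=V−Δ·S=-142.4388
Root portfolio cost Δ·41+B reproduces V0=30.0704.

(0,0): Delta=4.2075 Bond=-142.4388
(1,0): Delta=0.0000 Bond=0.0000
(1,1): Delta=4.9130 Bond=-187.9442
V0=30.0704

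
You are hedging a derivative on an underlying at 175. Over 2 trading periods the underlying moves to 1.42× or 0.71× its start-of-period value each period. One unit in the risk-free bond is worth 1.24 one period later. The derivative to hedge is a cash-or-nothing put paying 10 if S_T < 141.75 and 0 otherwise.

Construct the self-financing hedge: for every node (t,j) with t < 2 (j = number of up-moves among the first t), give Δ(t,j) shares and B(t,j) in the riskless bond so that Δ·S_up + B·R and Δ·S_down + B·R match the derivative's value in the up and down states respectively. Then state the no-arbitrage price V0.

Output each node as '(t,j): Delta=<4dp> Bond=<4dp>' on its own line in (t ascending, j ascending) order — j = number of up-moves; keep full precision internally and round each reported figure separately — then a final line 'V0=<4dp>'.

Risk-neutral probability p* = (R−d)/(u−d) = (1.24−0.71)/(1.42−0.71) = 0.7465.
Terminal values V(2,·): V(2,0)=10.0000, V(2,1)=0.0000, V(2,2)=0.0000
  t=1,j=0: stock 124.2500 → up 176.4350 (V=0.0000), down 88.2175 (V=10.0000). Price 2.0445; hedge Δ=-0.1134, bond B=16.1290.
  t=1,j=1: stock 248.5000 → up 352.8700 (V=0.0000), down 176.4350 (V=0.0000). Price 0.0000; hedge Δ=0.0000, bond B=0.0000.
  t=0,j=0: stock 175.0000 → up 248.5000 (V=0.0000), down 124.2500 (V=2.0445). Price 0.4180; hedge Δ=-0.0165, bond B=3.2976.
Each (Δ,B) replicates both successor values, so the strategy is self-financing and V0 is arbitrage-free.

(0,0): Delta=-0.0165 Bond=3.2976
(1,0): Delta=-0.1134 Bond=16.1290
(1,1): Delta=0.0000 Bond=0.0000
V0=0.4180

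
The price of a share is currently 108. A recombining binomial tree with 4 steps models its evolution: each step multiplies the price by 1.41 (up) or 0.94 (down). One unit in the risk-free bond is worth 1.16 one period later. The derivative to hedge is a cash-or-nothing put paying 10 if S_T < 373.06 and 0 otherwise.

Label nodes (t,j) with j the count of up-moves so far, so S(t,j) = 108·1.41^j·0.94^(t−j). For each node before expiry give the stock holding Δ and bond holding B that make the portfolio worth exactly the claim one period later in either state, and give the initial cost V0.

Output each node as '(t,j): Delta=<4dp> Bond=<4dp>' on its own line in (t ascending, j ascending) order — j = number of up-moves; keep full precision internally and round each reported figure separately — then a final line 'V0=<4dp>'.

No-arbitrage ⇒ martingale measure with p* = (R−d)/(u−d) = 0.4681.
Terminal payoffs: V(4,0)=10.0000, V(4,1)=10.0000, V(4,2)=10.0000, V(4,3)=10.0000, V(4,4)=0.0000
Node (3,0) S=89.7031: V=(p*·10.0000+(1−p*)·10.0000)/1.16=8.6207; Δ=(10.0000−10.0000)/(126.4813−84.3209)=0.0000; B=V−Δ·S=8.6207
Node (3,1) S=134.5546: V=(p*·10.0000+(1−p*)·10.0000)/1.16=8.6207; Δ=(10.0000−10.0000)/(189.7220−126.4813)=0.0000; B=V−Δ·S=8.6207
Node (3,2) S=201.8319: V=(p*·10.0000+(1−p*)·10.0000)/1.16=8.6207; Δ=(10.0000−10.0000)/(284.5830−189.7220)=0.0000; B=V−Δ·S=8.6207
Node (3,3) S=302.7479: V=(p*·0.0000+(1−p*)·10.0000)/1.16=4.5855; Δ=(0.0000−10.0000)/(426.8745−284.5830)=-0.0703; B=V−Δ·S=25.8621
Node (2,0) S=95.4288: V=(p*·8.6207+(1−p*)·8.6207)/1.16=7.4316; Δ=(8.6207−8.6207)/(134.5546−89.7031)=0.0000; B=V−Δ·S=7.4316
Node (2,1) S=143.1432: V=(p*·8.6207+(1−p*)·8.6207)/1.16=7.4316; Δ=(8.6207−8.6207)/(201.8319−134.5546)=0.0000; B=V−Δ·S=7.4316
Node (2,2) S=214.7148: V=(p*·4.5855+(1−p*)·8.6207)/1.16=5.8033; Δ=(4.5855−8.6207)/(302.7479−201.8319)=-0.0400; B=V−Δ·S=14.3889
Node (1,0) S=101.5200: V=(p*·7.4316+(1−p*)·7.4316)/1.16=6.4066; Δ=(7.4316−7.4316)/(143.1432−95.4288)=0.0000; B=V−Δ·S=6.4066
Node (1,1) S=152.2800: V=(p*·5.8033+(1−p*)·7.4316)/1.16=5.7495; Δ=(5.8033−7.4316)/(214.7148−143.1432)=-0.0228; B=V−Δ·S=9.2140
Node (0,0) S=108.0000: V=(p*·5.7495+(1−p*)·6.4066)/1.16=5.2578; Δ=(5.7495−6.4066)/(152.2800−101.5200)=-0.0129; B=V−Δ·S=6.6558
Root portfolio cost Δ·108+B reproduces V0=5.2578.

(0,0): Delta=-0.0129 Bond=6.6558
(1,0): Delta=0.0000 Bond=6.4066
(1,1): Delta=-0.0228 Bond=9.2140
(2,0): Delta=0.0000 Bond=7.4316
(2,1): Delta=0.0000 Bond=7.4316
(2,2): Delta=-0.0400 Bond=14.3889
(3,0): Delta=0.0000 Bond=8.6207
(3,1): Delta=0.0000 Bond=8.6207
(3,2): Delta=0.0000 Bond=8.6207
(3,3): Delta=-0.0703 Bond=25.8621
V0=5.2578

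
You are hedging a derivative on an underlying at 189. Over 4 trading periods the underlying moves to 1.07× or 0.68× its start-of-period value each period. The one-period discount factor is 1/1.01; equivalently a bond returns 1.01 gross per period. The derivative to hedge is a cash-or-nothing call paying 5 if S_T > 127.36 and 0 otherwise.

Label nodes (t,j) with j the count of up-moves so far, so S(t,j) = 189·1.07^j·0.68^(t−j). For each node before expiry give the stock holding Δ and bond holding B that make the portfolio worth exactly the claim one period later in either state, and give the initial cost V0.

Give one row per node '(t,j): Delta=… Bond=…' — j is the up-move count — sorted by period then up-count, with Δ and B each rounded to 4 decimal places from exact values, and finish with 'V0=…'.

No-arbitrage ⇒ martingale measure with p* = (R−d)/(u−d) = 0.8462.
At expiry t=4: V(4,0)=0.0000, V(4,1)=0.0000, V(4,2)=0.0000, V(4,3)=5.0000, V(4,4)=5.0000
  t=3,j=0: stock 59.4276 → up 63.5876 (V=0.0000), down 40.4108 (V=0.0000). Price 0.0000; hedge Δ=0.0000, bond B=0.0000.
  t=3,j=1: stock 93.5112 → up 100.0569 (V=0.0000), down 63.5876 (V=0.0000). Price 0.0000; hedge Δ=0.0000, bond B=0.0000.
  t=3,j=2: stock 147.1425 → up 157.4425 (V=5.0000), down 100.0569 (V=0.0000). Price 4.1889; hedge Δ=0.0871, bond B=-8.6316.
  t=3,j=3: stock 231.5331 → up 247.7404 (V=5.0000), down 157.4425 (V=5.0000). Price 4.9505; hedge Δ=0.0000, bond B=4.9505.
  t=2,j=0: stock 87.3936 → up 93.5112 (V=0.0000), down 59.4276 (V=0.0000). Price 0.0000; hedge Δ=0.0000, bond B=0.0000.
  t=2,j=1: stock 137.5164 → up 147.1425 (V=4.1889), down 93.5112 (V=0.0000). Price 3.5093; hedge Δ=0.0781, bond B=-7.2314.
  t=2,j=2: stock 216.3861 → up 231.5331 (V=4.9505), down 147.1425 (V=4.1889). Price 4.7855; hedge Δ=0.0090, bond B=2.8326.
  t=1,j=0: stock 128.5200 → up 137.5164 (V=3.5093), down 87.3936 (V=0.0000). Price 2.9400; hedge Δ=0.0700, bond B=-6.0583.
  t=1,j=1: stock 202.2300 → up 216.3861 (V=4.7855), down 137.5164 (V=3.5093). Price 4.5437; hedge Δ=0.0162, bond B=1.2716.
  t=0,j=0: stock 189.0000 → up 202.2300 (V=4.5437), down 128.5200 (V=2.9400). Price 4.2544; hedge Δ=0.0218, bond B=0.1425.
Each (Δ,B) replicates both successor values, so the strategy is self-financing and V0 is arbitrage-free.

(0,0): Delta=0.0218 Bond=0.1425
(1,0): Delta=0.0700 Bond=-6.0583
(1,1): Delta=0.0162 Bond=1.2716
(2,0): Delta=0.0000 Bond=0.0000
(2,1): Delta=0.0781 Bond=-7.2314
(2,2): Delta=0.0090 Bond=2.8326
(3,0): Delta=0.0000 Bond=0.0000
(3,1): Delta=0.0000 Bond=0.0000
(3,2): Delta=0.0871 Bond=-8.6316
(3,3): Delta=0.0000 Bond=4.9505
V0=4.2544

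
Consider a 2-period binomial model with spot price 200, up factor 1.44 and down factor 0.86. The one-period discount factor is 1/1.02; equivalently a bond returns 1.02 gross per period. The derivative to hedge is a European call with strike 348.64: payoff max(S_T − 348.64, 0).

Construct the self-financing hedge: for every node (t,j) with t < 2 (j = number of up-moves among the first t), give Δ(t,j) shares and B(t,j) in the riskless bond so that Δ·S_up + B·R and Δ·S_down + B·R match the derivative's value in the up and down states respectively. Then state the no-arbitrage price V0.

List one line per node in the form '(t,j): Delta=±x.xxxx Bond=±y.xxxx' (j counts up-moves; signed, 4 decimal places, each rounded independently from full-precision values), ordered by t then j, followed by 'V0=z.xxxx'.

The replicating-portfolio and risk-neutral prices coincide; use p* = (1.02−0.86)/(1.44−0.86) = 0.2759 for the latter.
Payoff layer (t=2): V(2,0)=0.0000, V(2,1)=0.0000, V(2,2)=66.0800
(1,0): S=172.0000. Δ = (V_up−V_dn)/(S_up−S_dn) = (0.0000−0.0000)/(247.6800−147.9200) = 0.0000. V = [p*·0.0000 + (1−p*)·0.0000]/1.02 = 0.0000. B = V − Δ·S = 0.0000.
(1,1): S=288.0000. Δ = (V_up−V_dn)/(S_up−S_dn) = (66.0800−0.0000)/(414.7200−247.6800) = 0.3956. V = [p*·66.0800 + (1−p*)·0.0000]/1.02 = 17.8715. B = V − Δ·S = -96.0595.
(0,0): S=200.0000. Δ = (V_up−V_dn)/(S_up−S_dn) = (17.8715−0.0000)/(288.0000−172.0000) = 0.1541. V = [p*·17.8715 + (1−p*)·0.0000]/1.02 = 4.8334. B = V − Δ·S = -25.9796.
Self-financing check: at every node Δ·S+B equals the discounted successor values.

(0,0): Delta=0.1541 Bond=-25.9796
(1,0): Delta=0.0000 Bond=0.0000
(1,1): Delta=0.3956 Bond=-96.0595
V0=4.8334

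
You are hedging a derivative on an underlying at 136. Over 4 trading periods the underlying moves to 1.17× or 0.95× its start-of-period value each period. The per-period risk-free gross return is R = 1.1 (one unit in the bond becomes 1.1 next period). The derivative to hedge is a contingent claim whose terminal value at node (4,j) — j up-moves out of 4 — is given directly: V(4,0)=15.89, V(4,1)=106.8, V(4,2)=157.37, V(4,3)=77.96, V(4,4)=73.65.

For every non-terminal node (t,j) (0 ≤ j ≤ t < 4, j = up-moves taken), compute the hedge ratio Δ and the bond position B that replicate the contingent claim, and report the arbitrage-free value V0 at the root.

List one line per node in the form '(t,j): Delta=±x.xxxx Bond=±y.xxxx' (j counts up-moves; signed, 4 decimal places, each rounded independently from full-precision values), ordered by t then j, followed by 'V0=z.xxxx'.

(0,0): Delta=-0.5827 Bond=148.4646
(1,0): Delta=-0.1678 Bond=109.7096
(1,1): Delta=-0.7399 Bond=188.3250
(2,0): Delta=2.1346 Bond=-161.9192
(2,1): Delta=-1.0402 Bond=252.5604
(2,2): Delta=-0.6260 Bond=185.9695
(3,0): Delta=3.5439 Bond=-342.4326
(3,1): Delta=1.6007 Bond=-101.4277
(3,2): Delta=-2.0409 Bond=454.7971
(3,3): Delta=-0.0899 Bond=87.7921
V0=69.2235

No-arbitrage ⇒ martingale measure with p* = (R−d)/(u−d) = 0.6818.
Terminal payoffs: V(4,0)=15.8900, V(4,1)=106.8000, V(4,2)=157.3700, V(4,3)=77.9600, V(4,4)=73.6500
Node (3,0) S=116.6030: V=(p*·106.8000+(1−p*)·15.8900)/1.1=70.7946; Δ=(106.8000−15.8900)/(136.4255−110.7728)=3.5439; B=V−Δ·S=-342.4326
Node (3,1) S=143.6058: V=(p*·157.3700+(1−p*)·106.8000)/1.1=128.4360; Δ=(157.3700−106.8000)/(168.0188−136.4255)=1.6007; B=V−Δ·S=-101.4277
Node (3,2) S=176.8619: V=(p*·77.9600+(1−p*)·157.3700)/1.1=93.8426; Δ=(77.9600−157.3700)/(206.9284−168.0188)=-2.0409; B=V−Δ·S=454.7971
Node (3,3) S=217.8194: V=(p*·73.6500+(1−p*)·77.9600)/1.1=68.2012; Δ=(73.6500−77.9600)/(254.8487−206.9284)=-0.0899; B=V−Δ·S=87.7921
Node (2,0) S=122.7400: V=(p*·128.4360+(1−p*)·70.7946)/1.1=100.0868; Δ=(128.4360−70.7946)/(143.6058−116.6030)=2.1346; B=V−Δ·S=-161.9192
Node (2,1) S=151.1640: V=(p*·93.8426+(1−p*)·128.4360)/1.1=95.3178; Δ=(93.8426−128.4360)/(176.8619−143.6058)=-1.0402; B=V−Δ·S=252.5604
Node (2,2) S=186.1704: V=(p*·68.2012+(1−p*)·93.8426)/1.1=69.4180; Δ=(68.2012−93.8426)/(217.8194−176.8619)=-0.6260; B=V−Δ·S=185.9695
Node (1,0) S=129.2000: V=(p*·95.3178+(1−p*)·100.0868)/1.1=88.0320; Δ=(95.3178−100.0868)/(151.1640−122.7400)=-0.1678; B=V−Δ·S=109.7096
Node (1,1) S=159.1200: V=(p*·69.4180+(1−p*)·95.3178)/1.1=70.5990; Δ=(69.4180−95.3178)/(186.1704−151.1640)=-0.7399; B=V−Δ·S=188.3250
Node (0,0) S=136.0000: V=(p*·70.5990+(1−p*)·88.0320)/1.1=69.2235; Δ=(70.5990−88.0320)/(159.1200−129.2000)=-0.5827; B=V−Δ·S=148.4646
The time-0 hedge costs 69.2235, which is the no-arbitrage price.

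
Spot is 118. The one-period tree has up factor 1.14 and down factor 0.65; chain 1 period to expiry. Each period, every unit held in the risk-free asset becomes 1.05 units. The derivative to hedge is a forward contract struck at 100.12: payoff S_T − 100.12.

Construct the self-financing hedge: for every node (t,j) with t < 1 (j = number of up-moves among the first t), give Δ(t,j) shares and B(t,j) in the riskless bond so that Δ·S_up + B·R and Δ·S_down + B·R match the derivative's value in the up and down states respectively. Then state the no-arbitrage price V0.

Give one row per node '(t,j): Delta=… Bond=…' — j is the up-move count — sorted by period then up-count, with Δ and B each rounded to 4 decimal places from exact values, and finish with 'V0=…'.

Under the risk-neutral measure, an up-move has probability p* = (R−d)/(u−d) = 0.8163 and values discount at R = 1.05.
Terminal payoffs: V(1,0)=-23.4200, V(1,1)=34.4000
(0,0): S=118.0000. Δ = (V_up−V_dn)/(S_up−S_dn) = (34.4000−-23.4200)/(134.5200−76.7000) = 1.0000. V = [p*·34.4000 + (1−p*)·-23.4200]/1.05 = 22.6476. B = V − Δ·S = -95.3524.
Check: Δ(0,0)·S0 + B(0,0) = 22.6476 = V0.

(0,0): Delta=1.0000 Bond=-95.3524
V0=22.6476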